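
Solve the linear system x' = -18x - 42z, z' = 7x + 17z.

x(t) = -3C_1e^(-4t) - 2C_2e^(3t), z(t) = C_1e^(-4t) + C_2e^(3t)

Coefficient matrix A = [[-18, -42], [7, 17]].
Characteristic polynomial det(A - λI) = λ^2 + λ - 12 = 0.
Eigenvalues λ = -4, 3.
For λ=-4: (A-λI) row 1 is [-14, -42], so an eigenvector is (-3, 1).
For λ=3: (A-λI) row 1 is [-21, -42], so an eigenvector is (-2, 1).
General solution: C_1e^(-4t)(-3,1) + C_2e^(3t)(-2,1).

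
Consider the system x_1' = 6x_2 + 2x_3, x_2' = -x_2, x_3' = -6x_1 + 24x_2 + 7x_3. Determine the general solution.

x_1(t) = -2C_1e^(3t) + C_3e^(4t), x_2(t) = C_2e^(-t), x_3(t) = -3C_1e^(3t) - 3C_2e^(-t) + 2C_3e^(4t)

Coefficient matrix A = [[0, 6, 2], [0, -1, 0], [-6, 24, 7]].
det(A - λI) = 0 gives eigenvalues λ = 3, -1, 4.
For λ=3: eigenvector (-2,0,-3).
For λ=-1: eigenvector (0,1,-3).
For λ=4: eigenvector (1,0,2).
General solution: C_1e^(3t)(-2,0,-3) + C_2e^(-t)(0,1,-3) + C_3e^(4t)(1,0,2).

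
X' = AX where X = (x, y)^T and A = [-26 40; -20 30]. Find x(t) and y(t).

Coefficient matrix A = [[-26, 40], [-20, 30]].
Characteristic polynomial det(A - λI) = λ^2 - 4λ + 20 = 0.
Eigenvalues λ = 2 ± 4i (complex conjugate pair).
For λ=2+4i: an eigenvector is (-3,-2) - i(1,1) = (-3 - i, -2 - i).
A real fundamental pair from Re and Im of e^((2+4i)t)v: X_1 = e^(2t)(cos(4t)·(-3,-2) + sin(4t)·(1,1)), X_2 = e^(2t)(sin(4t)·(-3,-2) - cos(4t)·(1,1)).
General solution: c_1X_1 + c_2X_2.

x(t) = c_1e^(2t)sin(4t) - 3c_1e^(2t)cos(4t) - 3c_2e^(2t)sin(4t) - c_2e^(2t)cos(4t), y(t) = c_1e^(2t)sin(4t) - 2c_1e^(2t)cos(4t) - 2c_2e^(2t)sin(4t) - c_2e^(2t)cos(4t)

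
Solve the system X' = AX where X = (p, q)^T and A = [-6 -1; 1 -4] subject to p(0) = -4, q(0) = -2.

Coefficient matrix A = [[-6, -1], [1, -4]].
Characteristic polynomial det(A - λI) = λ^2 + 10λ + 25 = 0.
Single eigenvalue λ = -5 with algebraic multiplicity 2.
Eigenvector v = (1,-1); generalized eigenvector w with (A-λI)w=v is (2,-3).
General solution: e^(-5t)[C_1·v + C_2·(t·v + w)].
Applying p(0)=-4, q(0)=-2 gives C_1=-16, C_2=6.

p(t) = 6te^(-5t) - 4e^(-5t), q(t) = -6te^(-5t) - 2e^(-5t)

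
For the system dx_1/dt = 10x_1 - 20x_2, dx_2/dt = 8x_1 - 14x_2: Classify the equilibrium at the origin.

stable spiral

A = [[10,-20],[8,-14]]; det(A-λI) = λ^2 + 4λ + 20.
λ = -2 ± 4i: negative real part.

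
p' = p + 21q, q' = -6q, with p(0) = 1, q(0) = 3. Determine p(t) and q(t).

Coefficient matrix A = [[1, 21], [0, -6]].
Characteristic polynomial det(A - λI) = λ^2 + 5λ - 6 = 0.
Eigenvalues λ = 1, -6.
For λ=1: (A-λI) row 1 is [0, 21], so an eigenvector is (1, 0).
For λ=-6: (A-λI) row 1 is [7, 21], so an eigenvector is (-3, 1).
General solution: C_1e^(t)(1,0) + C_2e^(-6t)(-3,1).
Applying p(0)=1, q(0)=3 gives C_1=10, C_2=3.

p(t) = 10e^(t) - 9e^(-6t), q(t) = 3e^(-6t)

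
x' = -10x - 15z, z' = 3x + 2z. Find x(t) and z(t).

Coefficient matrix A = [[-10, -15], [3, 2]].
Characteristic polynomial det(A - λI) = λ^2 + 8λ + 25 = 0.
Eigenvalues λ = -4 ± 3i (complex conjugate pair).
For λ=-4+3i: an eigenvector is (-2,1) - i(-1,0) = (-2 + i, 1).
A real fundamental pair from Re and Im of e^((-4+3i)t)v: X_1 = e^(-4t)(cos(3t)·(-2,1) + sin(3t)·(-1,0)), X_2 = e^(-4t)(sin(3t)·(-2,1) - cos(3t)·(-1,0)).
General solution: c_1X_1 + c_2X_2.

x(t) = -c_1e^(-4t)sin(3t) - 2c_1e^(-4t)cos(3t) - 2c_2e^(-4t)sin(3t) + c_2e^(-4t)cos(3t), z(t) = c_1e^(-4t)cos(3t) + c_2e^(-4t)sin(3t)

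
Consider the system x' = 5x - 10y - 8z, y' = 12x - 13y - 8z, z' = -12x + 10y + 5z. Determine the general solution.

x(t) = C_1e^(-t) + C_2e^(t), y(t) = 3C_1e^(-t) + 2C_2e^(t) - 4C_3e^(-3t), z(t) = -3C_1e^(-t) - 2C_2e^(t) + 5C_3e^(-3t)

Coefficient matrix A = [[5, -10, -8], [12, -13, -8], [-12, 10, 5]].
det(A - λI) = 0 gives eigenvalues λ = -1, 1, -3.
For λ=-1: eigenvector (1,3,-3).
For λ=1: eigenvector (1,2,-2).
For λ=-3: eigenvector (0,-4,5).
General solution: C_1e^(-t)(1,3,-3) + C_2e^(t)(1,2,-2) + C_3e^(-3t)(0,-4,5).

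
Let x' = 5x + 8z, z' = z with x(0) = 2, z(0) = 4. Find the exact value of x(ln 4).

A = [[5,8],[0,1]]; eigenvalues λ = 5, 1.
Eigenvectors: (-1,0) for λ=5, (2,-1) for λ=1.
From the initial condition, c_1 = -10, c_2 = -4.
x(ln 4) = (-10)(4^5)(-1) + (-4)(4^1)(2) = 10208.

10208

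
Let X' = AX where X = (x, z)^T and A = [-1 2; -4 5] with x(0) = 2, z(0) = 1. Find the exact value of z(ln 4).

A = [[-1,2],[-4,5]]; eigenvalues λ = 3, 1.
Eigenvectors: (1,2) for λ=3, (-1,-1) for λ=1.
From the initial condition, c_1 = -1, c_2 = -3.
z(ln 4) = (-1)(4^3)(2) + (-3)(4^1)(-1) = -116.

-116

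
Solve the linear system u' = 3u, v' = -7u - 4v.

u(t) = C_1e^(3t), v(t) = -C_1e^(3t) - C_2e^(-4t)

Coefficient matrix A = [[3, 0], [-7, -4]].
Characteristic polynomial det(A - λI) = λ^2 + λ - 12 = 0.
Eigenvalues λ = 3, -4.
For λ=3: (A-λI) row 2 is [-7, -7], so an eigenvector is (1, -1).
For λ=-4: (A-λI) row 1 is [7, 0], so an eigenvector is (0, -1).
General solution: C_1e^(3t)(1,-1) + C_2e^(-4t)(0,-1).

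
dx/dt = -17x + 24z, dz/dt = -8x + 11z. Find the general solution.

Coefficient matrix A = [[-17, 24], [-8, 11]].
Characteristic polynomial det(A - λI) = λ^2 + 6λ + 5 = 0.
Eigenvalues λ = -1, -5.
For λ=-1: (A-λI) row 1 is [-16, 24], so an eigenvector is (3, 2).
For λ=-5: (A-λI) row 1 is [-12, 24], so an eigenvector is (-2, -1).
General solution: c_1e^(-t)(3,2) + c_2e^(-5t)(-2,-1).

x(t) = 3c_1e^(-t) - 2c_2e^(-5t), z(t) = 2c_1e^(-t) - c_2e^(-5t)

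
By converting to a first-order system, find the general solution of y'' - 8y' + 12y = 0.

y(t) = C_1e^(2t) + C_2e^(6t)

Let x_1 = y, x_2 = y'. Then x_1' = x_2 and x_2' = -12x_1 + 8x_2.
A = [[0,1],[-12,8]]; det(A-λI) = λ^2 - 8λ + 12.
Eigenvalues λ = 2, 6 with eigenvectors (1,2), (1,6).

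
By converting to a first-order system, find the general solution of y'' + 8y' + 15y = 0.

y(t) = c_1e^(-5t) + c_2e^(-3t)

Let x_1 = y, x_2 = y'. Then x_1' = x_2 and x_2' = -15x_1 - 8x_2.
A = [[0,1],[-15,-8]]; det(A-λI) = λ^2 + 8λ + 15.
Eigenvalues λ = -5, -3 with eigenvectors (1,-5), (1,-3).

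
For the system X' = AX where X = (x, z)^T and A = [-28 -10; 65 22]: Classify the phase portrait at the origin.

stable spiral

A = [[-28,-10],[65,22]]; det(A-λI) = λ^2 + 6λ + 34.
λ = -3 ± 5i: negative real part.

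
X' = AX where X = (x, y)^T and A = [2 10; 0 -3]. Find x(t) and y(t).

Coefficient matrix A = [[2, 10], [0, -3]].
Characteristic polynomial det(A - λI) = λ^2 + λ - 6 = 0.
Eigenvalues λ = 2, -3.
For λ=2: (A-λI) row 1 is [0, 10], so an eigenvector is (-1, 0).
For λ=-3: (A-λI) row 1 is [5, 10], so an eigenvector is (2, -1).
General solution: C_1e^(2t)(-1,0) + C_2e^(-3t)(2,-1).

x(t) = -C_1e^(2t) + 2C_2e^(-3t), y(t) = -C_2e^(-3t)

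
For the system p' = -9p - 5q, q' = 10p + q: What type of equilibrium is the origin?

A = [[-9,-5],[10,1]]; det(A-λI) = λ^2 + 8λ + 41.
λ = -4 ± 5i: negative real part.

stable spiral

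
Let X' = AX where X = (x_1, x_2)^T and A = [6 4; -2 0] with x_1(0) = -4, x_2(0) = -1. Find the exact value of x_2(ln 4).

1184

A = [[6,4],[-2,0]]; eigenvalues λ = 2, 4.
Eigenvectors: (-1,1) for λ=2, (-2,1) for λ=4.
From the initial condition, c_1 = -6, c_2 = 5.
x_2(ln 4) = (-6)(4^2)(1) + (5)(4^4)(1) = 1184.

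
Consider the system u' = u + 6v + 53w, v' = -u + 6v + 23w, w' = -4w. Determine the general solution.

Coefficient matrix A = [[1, 6, 53], [-1, 6, 23], [0, 0, -4]].
det(A - λI) = 0 gives eigenvalues λ = 3, 4, -4.
For λ=3: eigenvector (3,1,0).
For λ=4: eigenvector (2,1,0).
For λ=-4: eigenvector (-7,-3,1).
General solution: C_1e^(3t)(3,1,0) + C_2e^(4t)(2,1,0) + C_3e^(-4t)(-7,-3,1).

u(t) = 3C_1e^(3t) + 2C_2e^(4t) - 7C_3e^(-4t), v(t) = C_1e^(3t) + C_2e^(4t) - 3C_3e^(-4t), w(t) = C_3e^(-4t)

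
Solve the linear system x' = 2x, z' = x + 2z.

Coefficient matrix A = [[2, 0], [1, 2]].
Characteristic polynomial det(A - λI) = λ^2 - 4λ + 4 = 0.
Single eigenvalue λ = 2 with algebraic multiplicity 2.
Eigenvector v = (0,1); generalized eigenvector w with (A-λI)w=v is (1,2).
General solution: e^(2t)[C_1·v + C_2·(t·v + w)].

x(t) = C_2e^(2t), z(t) = C_1e^(2t) + C_2te^(2t) + 2C_2e^(2t)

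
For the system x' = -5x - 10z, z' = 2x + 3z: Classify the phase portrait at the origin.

A = [[-5,-10],[2,3]]; det(A-λI) = λ^2 + 2λ + 5.
λ = -1 ± 2i: negative real part.

stable spiral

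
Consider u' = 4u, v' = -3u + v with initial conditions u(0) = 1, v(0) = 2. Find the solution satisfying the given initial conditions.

u(t) = e^(4t), v(t) = -e^(4t) + 3e^(t)

Coefficient matrix A = [[4, 0], [-3, 1]].
Characteristic polynomial det(A - λI) = λ^2 - 5λ + 4 = 0.
Eigenvalues λ = 4, 1.
For λ=4: (A-λI) row 2 is [-3, -3], so an eigenvector is (-1, 1).
For λ=1: (A-λI) row 1 is [3, 0], so an eigenvector is (0, 1).
General solution: C_1e^(4t)(-1,1) + C_2e^(t)(0,1).
Applying u(0)=1, v(0)=2 gives C_1=-1, C_2=3.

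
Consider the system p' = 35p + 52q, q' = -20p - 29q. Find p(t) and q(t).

Coefficient matrix A = [[35, 52], [-20, -29]].
Characteristic polynomial det(A - λI) = λ^2 - 6λ + 25 = 0.
Eigenvalues λ = 3 ± 4i (complex conjugate pair).
For λ=3+4i: an eigenvector is (-3,2) - i(2,-1) = (-3 - 2i, 2 + i).
A real fundamental pair from Re and Im of e^((3+4i)t)v: X_1 = e^(3t)(cos(4t)·(-3,2) + sin(4t)·(2,-1)), X_2 = e^(3t)(sin(4t)·(-3,2) - cos(4t)·(2,-1)).
General solution: C_1X_1 + C_2X_2.

p(t) = 2C_1e^(3t)sin(4t) - 3C_1e^(3t)cos(4t) - 3C_2e^(3t)sin(4t) - 2C_2e^(3t)cos(4t), q(t) = -C_1e^(3t)sin(4t) + 2C_1e^(3t)cos(4t) + 2C_2e^(3t)sin(4t) + C_2e^(3t)cos(4t)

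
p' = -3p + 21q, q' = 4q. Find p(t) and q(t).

Coefficient matrix A = [[-3, 21], [0, 4]].
Characteristic polynomial det(A - λI) = λ^2 - λ - 12 = 0.
Eigenvalues λ = 4, -3.
For λ=4: (A-λI) row 1 is [-7, 21], so an eigenvector is (-3, -1).
For λ=-3: (A-λI) row 1 is [0, 21], so an eigenvector is (-1, 0).
General solution: K_1e^(4t)(-3,-1) + K_2e^(-3t)(-1,0).

p(t) = -3K_1e^(4t) - K_2e^(-3t), q(t) = -K_1e^(4t)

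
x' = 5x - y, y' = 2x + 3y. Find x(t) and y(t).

x(t) = -C_1e^(4t)sin(t) + C_2e^(4t)cos(t), y(t) = -C_1e^(4t)sin(t) + C_1e^(4t)cos(t) + C_2e^(4t)sin(t) + C_2e^(4t)cos(t)

Coefficient matrix A = [[5, -1], [2, 3]].
Characteristic polynomial det(A - λI) = λ^2 - 8λ + 17 = 0.
Eigenvalues λ = 4 ± i (complex conjugate pair).
For λ=4+i: an eigenvector is (0,1) - i(-1,-1) = (0 + i, 1 + i).
A real fundamental pair from Re and Im of e^((4+i)t)v: X_1 = e^(4t)(cos(t)·(0,1) + sin(t)·(-1,-1)), X_2 = e^(4t)(sin(t)·(0,1) - cos(t)·(-1,-1)).
General solution: C_1X_1 + C_2X_2.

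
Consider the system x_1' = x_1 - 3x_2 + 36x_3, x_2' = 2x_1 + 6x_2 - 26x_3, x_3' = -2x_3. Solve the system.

Coefficient matrix A = [[1, -3, 36], [2, 6, -26], [0, 0, -2]].
det(A - λI) = 0 gives eigenvalues λ = -2, 4, 3.
For λ=-2: eigenvector (-7,5,1).
For λ=4: eigenvector (-1,1,0).
For λ=3: eigenvector (3,-2,0).
General solution: C_1e^(-2t)(-7,5,1) + C_2e^(4t)(-1,1,0) + C_3e^(3t)(3,-2,0).

x_1(t) = -7C_1e^(-2t) - C_2e^(4t) + 3C_3e^(3t), x_2(t) = 5C_1e^(-2t) + C_2e^(4t) - 2C_3e^(3t), x_3(t) = C_1e^(-2t)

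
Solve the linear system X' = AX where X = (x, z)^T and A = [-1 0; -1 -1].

x(t) = c_2e^(-t), z(t) = -c_1e^(-t) - c_2te^(-t) + 3c_2e^(-t)

Coefficient matrix A = [[-1, 0], [-1, -1]].
Characteristic polynomial det(A - λI) = λ^2 + 2λ + 1 = 0.
Single eigenvalue λ = -1 with algebraic multiplicity 2.
Eigenvector v = (0,-1); generalized eigenvector w with (A-λI)w=v is (1,3).
General solution: e^(-t)[c_1·v + c_2·(t·v + w)].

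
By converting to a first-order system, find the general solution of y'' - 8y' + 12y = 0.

y(t) = c_1e^(6t) + c_2e^(2t)

Let x_1 = y, x_2 = y'. Then x_1' = x_2 and x_2' = -12x_1 + 8x_2.
A = [[0,1],[-12,8]]; det(A-λI) = λ^2 - 8λ + 12.
Eigenvalues λ = 6, 2 with eigenvectors (1,6), (1,2).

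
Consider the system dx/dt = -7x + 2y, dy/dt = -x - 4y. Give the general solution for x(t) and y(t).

Coefficient matrix A = [[-7, 2], [-1, -4]].
Characteristic polynomial det(A - λI) = λ^2 + 11λ + 30 = 0.
Eigenvalues λ = -6, -5.
For λ=-6: (A-λI) row 1 is [-1, 2], so an eigenvector is (2, 1).
For λ=-5: (A-λI) row 1 is [-2, 2], so an eigenvector is (1, 1).
General solution: c_1e^(-6t)(2,1) + c_2e^(-5t)(1,1).

x(t) = 2c_1e^(-6t) + c_2e^(-5t), y(t) = c_1e^(-6t) + c_2e^(-5t)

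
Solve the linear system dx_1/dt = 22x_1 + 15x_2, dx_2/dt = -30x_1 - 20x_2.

Coefficient matrix A = [[22, 15], [-30, -20]].
Characteristic polynomial det(A - λI) = λ^2 - 2λ + 10 = 0.
Eigenvalues λ = 1 ± 3i (complex conjugate pair).
For λ=1+3i: an eigenvector is (-1,1) - i(-2,3) = (-1 + 2i, 1 - 3i).
A real fundamental pair from Re and Im of e^((1+3i)t)v: X_1 = e^(t)(cos(3t)·(-1,1) + sin(3t)·(-2,3)), X_2 = e^(t)(sin(3t)·(-1,1) - cos(3t)·(-2,3)).
General solution: K_1X_1 + K_2X_2.

x_1(t) = -2K_1e^(t)sin(3t) - K_1e^(t)cos(3t) - K_2e^(t)sin(3t) + 2K_2e^(t)cos(3t), x_2(t) = 3K_1e^(t)sin(3t) + K_1e^(t)cos(3t) + K_2e^(t)sin(3t) - 3K_2e^(t)cos(3t)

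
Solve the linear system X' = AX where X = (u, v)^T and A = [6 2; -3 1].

u(t) = -2C_1e^(3t) - C_2e^(4t), v(t) = 3C_1e^(3t) + C_2e^(4t)

Coefficient matrix A = [[6, 2], [-3, 1]].
Characteristic polynomial det(A - λI) = λ^2 - 7λ + 12 = 0.
Eigenvalues λ = 3, 4.
For λ=3: (A-λI) row 1 is [3, 2], so an eigenvector is (-2, 3).
For λ=4: (A-λI) row 1 is [2, 2], so an eigenvector is (-1, 1).
General solution: C_1e^(3t)(-2,3) + C_2e^(4t)(-1,1).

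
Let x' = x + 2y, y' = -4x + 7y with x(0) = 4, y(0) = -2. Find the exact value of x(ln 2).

A = [[1,2],[-4,7]]; eigenvalues λ = 5, 3.
Eigenvectors: (1,2) for λ=5, (1,1) for λ=3.
From the initial condition, c_1 = -6, c_2 = 10.
x(ln 2) = (-6)(2^5)(1) + (10)(2^3)(1) = -112.

-112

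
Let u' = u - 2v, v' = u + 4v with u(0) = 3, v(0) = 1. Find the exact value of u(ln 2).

A = [[1,-2],[1,4]]; eigenvalues λ = 3, 2.
Eigenvectors: (-1,1) for λ=3, (-2,1) for λ=2.
From the initial condition, c_1 = 5, c_2 = -4.
u(ln 2) = (5)(2^3)(-1) + (-4)(2^2)(-2) = -8.

-8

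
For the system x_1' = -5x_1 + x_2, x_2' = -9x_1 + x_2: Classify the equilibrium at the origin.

stable improper node

A = [[-5,1],[-9,1]]; det(A-λI) = λ^2 + 4λ + 4.
repeated λ = -2 with a single eigenvector.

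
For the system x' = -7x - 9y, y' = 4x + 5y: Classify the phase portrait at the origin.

A = [[-7,-9],[4,5]]; det(A-λI) = λ^2 + 2λ + 1.
repeated λ = -1 with a single eigenvector.

stable improper node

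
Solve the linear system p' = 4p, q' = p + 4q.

Coefficient matrix A = [[4, 0], [1, 4]].
Characteristic polynomial det(A - λI) = λ^2 - 8λ + 16 = 0.
Single eigenvalue λ = 4 with algebraic multiplicity 2.
Eigenvector v = (0,-1); generalized eigenvector w with (A-λI)w=v is (-1,-3).
General solution: e^(4t)[K_1·v + K_2·(t·v + w)].

p(t) = -K_2e^(4t), q(t) = -K_1e^(4t) - K_2te^(4t) - 3K_2e^(4t)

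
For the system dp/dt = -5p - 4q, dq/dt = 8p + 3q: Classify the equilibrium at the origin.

A = [[-5,-4],[8,3]]; det(A-λI) = λ^2 + 2λ + 17.
λ = -1 ± 4i: negative real part.

stable spiral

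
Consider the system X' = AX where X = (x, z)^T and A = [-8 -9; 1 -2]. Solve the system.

Coefficient matrix A = [[-8, -9], [1, -2]].
Characteristic polynomial det(A - λI) = λ^2 + 10λ + 25 = 0.
Single eigenvalue λ = -5 with algebraic multiplicity 2.
Eigenvector v = (-3,1); generalized eigenvector w with (A-λI)w=v is (-2,1).
General solution: e^(-5t)[K_1·v + K_2·(t·v + w)].

x(t) = -3K_1e^(-5t) - 3K_2te^(-5t) - 2K_2e^(-5t), z(t) = K_1e^(-5t) + K_2te^(-5t) + K_2e^(-5t)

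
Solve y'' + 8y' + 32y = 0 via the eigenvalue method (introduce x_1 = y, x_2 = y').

y(t) = K_1e^(-4t)cos(4t) + K_2e^(-4t)sin(4t)

Let x_1 = y, x_2 = y'. Then x_1' = x_2 and x_2' = -32x_1 - 8x_2.
A = [[0,1],[-32,-8]]; det(A-λI) = λ^2 + 8λ + 32.
Eigenvalues λ = -4 ± 4i.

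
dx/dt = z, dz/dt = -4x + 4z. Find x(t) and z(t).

Coefficient matrix A = [[0, 1], [-4, 4]].
Characteristic polynomial det(A - λI) = λ^2 - 4λ + 4 = 0.
Single eigenvalue λ = 2 with algebraic multiplicity 2.
Eigenvector v = (1,2); generalized eigenvector w with (A-λI)w=v is (-2,-3).
General solution: e^(2t)[K_1·v + K_2·(t·v + w)].

x(t) = K_1e^(2t) + K_2te^(2t) - 2K_2e^(2t), z(t) = 2K_1e^(2t) + 2K_2te^(2t) - 3K_2e^(2t)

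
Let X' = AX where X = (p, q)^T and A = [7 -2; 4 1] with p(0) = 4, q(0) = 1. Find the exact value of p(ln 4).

A = [[7,-2],[4,1]]; eigenvalues λ = 3, 5.
Eigenvectors: (1,2) for λ=3, (-1,-1) for λ=5.
From the initial condition, c_1 = -3, c_2 = -7.
p(ln 4) = (-3)(4^3)(1) + (-7)(4^5)(-1) = 6976.

6976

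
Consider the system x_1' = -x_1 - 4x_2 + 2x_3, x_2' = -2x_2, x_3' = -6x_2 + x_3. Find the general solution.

x_1(t) = C_2e^(-t) + C_3e^(t), x_2(t) = C_1e^(-2t), x_3(t) = 2C_1e^(-2t) + C_3e^(t)

Coefficient matrix A = [[-1, -4, 2], [0, -2, 0], [0, -6, 1]].
det(A - λI) = 0 gives eigenvalues λ = -2, -1, 1.
For λ=-2: eigenvector (0,1,2).
For λ=-1: eigenvector (1,0,0).
For λ=1: eigenvector (1,0,1).
General solution: C_1e^(-2t)(0,1,2) + C_2e^(-t)(1,0,0) + C_3e^(t)(1,0,1).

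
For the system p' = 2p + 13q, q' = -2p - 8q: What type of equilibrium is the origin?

A = [[2,13],[-2,-8]]; det(A-λI) = λ^2 + 6λ + 10.
λ = -3 ± i: negative real part.

stable spiral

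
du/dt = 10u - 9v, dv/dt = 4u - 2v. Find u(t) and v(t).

Coefficient matrix A = [[10, -9], [4, -2]].
Characteristic polynomial det(A - λI) = λ^2 - 8λ + 16 = 0.
Single eigenvalue λ = 4 with algebraic multiplicity 2.
Eigenvector v = (-3,-2); generalized eigenvector w with (A-λI)w=v is (-2,-1).
General solution: e^(4t)[c_1·v + c_2·(t·v + w)].

u(t) = -3c_1e^(4t) - 3c_2te^(4t) - 2c_2e^(4t), v(t) = -2c_1e^(4t) - 2c_2te^(4t) - c_2e^(4t)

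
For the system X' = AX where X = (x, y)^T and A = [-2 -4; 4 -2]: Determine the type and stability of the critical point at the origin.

A = [[-2,-4],[4,-2]]; det(A-λI) = λ^2 + 4λ + 20.
λ = -2 ± 4i: negative real part.

stable spiral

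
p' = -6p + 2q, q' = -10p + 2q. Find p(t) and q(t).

Coefficient matrix A = [[-6, 2], [-10, 2]].
Characteristic polynomial det(A - λI) = λ^2 + 4λ + 8 = 0.
Eigenvalues λ = -2 ± 2i (complex conjugate pair).
For λ=-2+2i: an eigenvector is (0,-1) - i(-1,-2) = (0 + i, -1 + 2i).
A real fundamental pair from Re and Im of e^((-2+2i)t)v: X_1 = e^(-2t)(cos(2t)·(0,-1) + sin(2t)·(-1,-2)), X_2 = e^(-2t)(sin(2t)·(0,-1) - cos(2t)·(-1,-2)).
General solution: C_1X_1 + C_2X_2.

p(t) = -C_1e^(-2t)sin(2t) + C_2e^(-2t)cos(2t), q(t) = -2C_1e^(-2t)sin(2t) - C_1e^(-2t)cos(2t) - C_2e^(-2t)sin(2t) + 2C_2e^(-2t)cos(2t)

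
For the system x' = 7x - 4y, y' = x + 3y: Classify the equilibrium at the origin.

unstable improper node

A = [[7,-4],[1,3]]; det(A-λI) = λ^2 - 10λ + 25.
repeated λ = 5 with a single eigenvector.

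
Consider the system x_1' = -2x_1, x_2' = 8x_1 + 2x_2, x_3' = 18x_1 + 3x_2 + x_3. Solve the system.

Coefficient matrix A = [[-2, 0, 0], [8, 2, 0], [18, 3, 1]].
det(A - λI) = 0 gives eigenvalues λ = -2, 1, 2.
For λ=-2: eigenvector (1,-2,-4).
For λ=1: eigenvector (0,0,1).
For λ=2: eigenvector (0,1,3).
General solution: c_1e^(-2t)(1,-2,-4) + c_2e^(t)(0,0,1) + c_3e^(2t)(0,1,3).

x_1(t) = c_1e^(-2t), x_2(t) = -2c_1e^(-2t) + c_3e^(2t), x_3(t) = -4c_1e^(-2t) + c_2e^(t) + 3c_3e^(2t)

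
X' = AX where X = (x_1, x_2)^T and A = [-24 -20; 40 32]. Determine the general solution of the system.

Coefficient matrix A = [[-24, -20], [40, 32]].
Characteristic polynomial det(A - λI) = λ^2 - 8λ + 32 = 0.
Eigenvalues λ = 4 ± 4i (complex conjugate pair).
For λ=4+4i: an eigenvector is (-2,3) - i(-1,1) = (-2 + i, 3 - i).
A real fundamental pair from Re and Im of e^((4+4i)t)v: X_1 = e^(4t)(cos(4t)·(-2,3) + sin(4t)·(-1,1)), X_2 = e^(4t)(sin(4t)·(-2,3) - cos(4t)·(-1,1)).
General solution: K_1X_1 + K_2X_2.

x_1(t) = -K_1e^(4t)sin(4t) - 2K_1e^(4t)cos(4t) - 2K_2e^(4t)sin(4t) + K_2e^(4t)cos(4t), x_2(t) = K_1e^(4t)sin(4t) + 3K_1e^(4t)cos(4t) + 3K_2e^(4t)sin(4t) - K_2e^(4t)cos(4t)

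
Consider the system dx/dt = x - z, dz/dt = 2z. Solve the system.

Coefficient matrix A = [[1, -1], [0, 2]].
Characteristic polynomial det(A - λI) = λ^2 - 3λ + 2 = 0.
Eigenvalues λ = 2, 1.
For λ=2: (A-λI) row 1 is [-1, -1], so an eigenvector is (-1, 1).
For λ=1: (A-λI) row 1 is [0, -1], so an eigenvector is (1, 0).
General solution: C_1e^(2t)(-1,1) + C_2e^(t)(1,0).

x(t) = -C_1e^(2t) + C_2e^(t), z(t) = C_1e^(2t)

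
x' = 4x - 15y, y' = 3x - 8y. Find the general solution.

x(t) = -C_1e^(-2t)sin(3t) + 2C_1e^(-2t)cos(3t) + 2C_2e^(-2t)sin(3t) + C_2e^(-2t)cos(3t), y(t) = C_1e^(-2t)cos(3t) + C_2e^(-2t)sin(3t)

Coefficient matrix A = [[4, -15], [3, -8]].
Characteristic polynomial det(A - λI) = λ^2 + 4λ + 13 = 0.
Eigenvalues λ = -2 ± 3i (complex conjugate pair).
For λ=-2+3i: an eigenvector is (2,1) - i(-1,0) = (2 + i, 1).
A real fundamental pair from Re and Im of e^((-2+3i)t)v: X_1 = e^(-2t)(cos(3t)·(2,1) + sin(3t)·(-1,0)), X_2 = e^(-2t)(sin(3t)·(2,1) - cos(3t)·(-1,0)).
General solution: C_1X_1 + C_2X_2.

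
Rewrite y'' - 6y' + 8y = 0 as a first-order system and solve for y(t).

y(t) = K_1e^(4t) + K_2e^(2t)

Let x_1 = y, x_2 = y'. Then x_1' = x_2 and x_2' = -8x_1 + 6x_2.
A = [[0,1],[-8,6]]; det(A-λI) = λ^2 - 6λ + 8.
Eigenvalues λ = 4, 2 with eigenvectors (1,4), (1,2).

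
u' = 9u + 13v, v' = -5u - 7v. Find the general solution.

u(t) = -3C_1e^(t)sin(t) - 2C_1e^(t)cos(t) - 2C_2e^(t)sin(t) + 3C_2e^(t)cos(t), v(t) = 2C_1e^(t)sin(t) + C_1e^(t)cos(t) + C_2e^(t)sin(t) - 2C_2e^(t)cos(t)

Coefficient matrix A = [[9, 13], [-5, -7]].
Characteristic polynomial det(A - λI) = λ^2 - 2λ + 2 = 0.
Eigenvalues λ = 1 ± i (complex conjugate pair).
For λ=1+i: an eigenvector is (-2,1) - i(-3,2) = (-2 + 3i, 1 - 2i).
A real fundamental pair from Re and Im of e^((1+i)t)v: X_1 = e^(t)(cos(t)·(-2,1) + sin(t)·(-3,2)), X_2 = e^(t)(sin(t)·(-2,1) - cos(t)·(-3,2)).
General solution: C_1X_1 + C_2X_2.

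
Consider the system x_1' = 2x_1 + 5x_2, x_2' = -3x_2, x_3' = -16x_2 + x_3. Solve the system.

x_1(t) = K_1e^(2t) + K_2e^(-3t), x_2(t) = -K_2e^(-3t), x_3(t) = -4K_2e^(-3t) + K_3e^(t)

Coefficient matrix A = [[2, 5, 0], [0, -3, 0], [0, -16, 1]].
det(A - λI) = 0 gives eigenvalues λ = 2, -3, 1.
For λ=2: eigenvector (1,0,0).
For λ=-3: eigenvector (1,-1,-4).
For λ=1: eigenvector (0,0,1).
General solution: K_1e^(2t)(1,0,0) + K_2e^(-3t)(1,-1,-4) + K_3e^(t)(0,0,1).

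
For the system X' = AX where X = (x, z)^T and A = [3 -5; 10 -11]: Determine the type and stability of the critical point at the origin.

stable spiral

A = [[3,-5],[10,-11]]; det(A-λI) = λ^2 + 8λ + 17.
λ = -4 ± i: negative real part.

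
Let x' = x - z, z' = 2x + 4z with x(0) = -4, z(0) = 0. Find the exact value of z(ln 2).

A = [[1,-1],[2,4]]; eigenvalues λ = 2, 3.
Eigenvectors: (-1,1) for λ=2, (1,-2) for λ=3.
From the initial condition, c_1 = 8, c_2 = 4.
z(ln 2) = (8)(2^2)(1) + (4)(2^3)(-2) = -32.

-32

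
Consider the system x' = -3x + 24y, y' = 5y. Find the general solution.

Coefficient matrix A = [[-3, 24], [0, 5]].
Characteristic polynomial det(A - λI) = λ^2 - 2λ - 15 = 0.
Eigenvalues λ = -3, 5.
For λ=-3: (A-λI) row 1 is [0, 24], so an eigenvector is (1, 0).
For λ=5: (A-λI) row 1 is [-8, 24], so an eigenvector is (3, 1).
General solution: K_1e^(-3t)(1,0) + K_2e^(5t)(3,1).

x(t) = K_1e^(-3t) + 3K_2e^(5t), y(t) = K_2e^(5t)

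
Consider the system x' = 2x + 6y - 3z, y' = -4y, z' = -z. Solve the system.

x(t) = c_1e^(2t) - c_2e^(-4t) + c_3e^(-t), y(t) = c_2e^(-4t), z(t) = c_3e^(-t)

Coefficient matrix A = [[2, 6, -3], [0, -4, 0], [0, 0, -1]].
det(A - λI) = 0 gives eigenvalues λ = 2, -4, -1.
For λ=2: eigenvector (1,0,0).
For λ=-4: eigenvector (-1,1,0).
For λ=-1: eigenvector (1,0,1).
General solution: c_1e^(2t)(1,0,0) + c_2e^(-4t)(-1,1,0) + c_3e^(-t)(1,0,1).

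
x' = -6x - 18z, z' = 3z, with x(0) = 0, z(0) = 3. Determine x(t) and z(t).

x(t) = -6e^(3t) + 6e^(-6t), z(t) = 3e^(3t)

Coefficient matrix A = [[-6, -18], [0, 3]].
Characteristic polynomial det(A - λI) = λ^2 + 3λ - 18 = 0.
Eigenvalues λ = -6, 3.
For λ=-6: (A-λI) row 1 is [0, -18], so an eigenvector is (1, 0).
For λ=3: (A-λI) row 1 is [-9, -18], so an eigenvector is (-2, 1).
General solution: c_1e^(-6t)(1,0) + c_2e^(3t)(-2,1).
Applying x(0)=0, z(0)=3 gives c_1=6, c_2=3.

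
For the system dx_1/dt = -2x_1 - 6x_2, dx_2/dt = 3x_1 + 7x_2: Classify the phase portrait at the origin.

unstable node

A = [[-2,-6],[3,7]]; det(A-λI) = λ^2 - 5λ + 4.
λ = 4, 1: both positive.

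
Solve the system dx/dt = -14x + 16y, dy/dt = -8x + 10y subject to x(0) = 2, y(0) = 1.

Coefficient matrix A = [[-14, 16], [-8, 10]].
Characteristic polynomial det(A - λI) = λ^2 + 4λ - 12 = 0.
Eigenvalues λ = 2, -6.
For λ=2: (A-λI) row 1 is [-16, 16], so an eigenvector is (-1, -1).
For λ=-6: (A-λI) row 1 is [-8, 16], so an eigenvector is (-2, -1).
General solution: K_1e^(2t)(-1,-1) + K_2e^(-6t)(-2,-1).
Applying x(0)=2, y(0)=1 gives K_1=0, K_2=-1.

x(t) = 2e^(-6t), y(t) = e^(-6t)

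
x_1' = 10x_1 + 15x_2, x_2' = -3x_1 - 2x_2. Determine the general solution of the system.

Coefficient matrix A = [[10, 15], [-3, -2]].
Characteristic polynomial det(A - λI) = λ^2 - 8λ + 25 = 0.
Eigenvalues λ = 4 ± 3i (complex conjugate pair).
For λ=4+3i: an eigenvector is (2,-1) - i(-1,0) = (2 + i, -1).
A real fundamental pair from Re and Im of e^((4+3i)t)v: X_1 = e^(4t)(cos(3t)·(2,-1) + sin(3t)·(-1,0)), X_2 = e^(4t)(sin(3t)·(2,-1) - cos(3t)·(-1,0)).
General solution: K_1X_1 + K_2X_2.

x_1(t) = -K_1e^(4t)sin(3t) + 2K_1e^(4t)cos(3t) + 2K_2e^(4t)sin(3t) + K_2e^(4t)cos(3t), x_2(t) = -K_1e^(4t)cos(3t) - K_2e^(4t)sin(3t)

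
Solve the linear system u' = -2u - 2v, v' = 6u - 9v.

u(t) = c_1e^(-6t) + 2c_2e^(-5t), v(t) = 2c_1e^(-6t) + 3c_2e^(-5t)

Coefficient matrix A = [[-2, -2], [6, -9]].
Characteristic polynomial det(A - λI) = λ^2 + 11λ + 30 = 0.
Eigenvalues λ = -6, -5.
For λ=-6: (A-λI) row 1 is [4, -2], so an eigenvector is (1, 2).
For λ=-5: (A-λI) row 1 is [3, -2], so an eigenvector is (2, 3).
General solution: c_1e^(-6t)(1,2) + c_2e^(-5t)(2,3).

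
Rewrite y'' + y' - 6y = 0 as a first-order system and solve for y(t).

Let x_1 = y, x_2 = y'. Then x_1' = x_2 and x_2' = 6x_1 - x_2.
A = [[0,1],[6,-1]]; det(A-λI) = λ^2 + λ - 6.
Eigenvalues λ = -3, 2 with eigenvectors (1,-3), (1,2).

y(t) = C_1e^(-3t) + C_2e^(2t)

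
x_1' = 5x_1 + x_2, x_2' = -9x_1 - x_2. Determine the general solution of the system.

Coefficient matrix A = [[5, 1], [-9, -1]].
Characteristic polynomial det(A - λI) = λ^2 - 4λ + 4 = 0.
Single eigenvalue λ = 2 with algebraic multiplicity 2.
Eigenvector v = (-1,3); generalized eigenvector w with (A-λI)w=v is (0,-1).
General solution: e^(2t)[c_1·v + c_2·(t·v + w)].

x_1(t) = -c_1e^(2t) - c_2te^(2t), x_2(t) = 3c_1e^(2t) + 3c_2te^(2t) - c_2e^(2t)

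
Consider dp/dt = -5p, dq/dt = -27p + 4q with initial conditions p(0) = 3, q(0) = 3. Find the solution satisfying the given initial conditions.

Coefficient matrix A = [[-5, 0], [-27, 4]].
Characteristic polynomial det(A - λI) = λ^2 + λ - 20 = 0.
Eigenvalues λ = -5, 4.
For λ=-5: (A-λI) row 2 is [-27, 9], so an eigenvector is (-1, -3).
For λ=4: (A-λI) row 1 is [-9, 0], so an eigenvector is (0, -1).
General solution: C_1e^(-5t)(-1,-3) + C_2e^(4t)(0,-1).
Applying p(0)=3, q(0)=3 gives C_1=-3, C_2=6.

p(t) = 3e^(-5t), q(t) = -6e^(4t) + 9e^(-5t)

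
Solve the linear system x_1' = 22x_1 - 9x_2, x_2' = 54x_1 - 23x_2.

x_1(t) = c_1e^(4t) - c_2e^(-5t), x_2(t) = 2c_1e^(4t) - 3c_2e^(-5t)

Coefficient matrix A = [[22, -9], [54, -23]].
Characteristic polynomial det(A - λI) = λ^2 + λ - 20 = 0.
Eigenvalues λ = 4, -5.
For λ=4: (A-λI) row 1 is [18, -9], so an eigenvector is (1, 2).
For λ=-5: (A-λI) row 1 is [27, -9], so an eigenvector is (-1, -3).
General solution: c_1e^(4t)(1,2) + c_2e^(-5t)(-1,-3).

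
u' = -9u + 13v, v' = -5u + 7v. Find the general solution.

Coefficient matrix A = [[-9, 13], [-5, 7]].
Characteristic polynomial det(A - λI) = λ^2 + 2λ + 2 = 0.
Eigenvalues λ = -1 ± i (complex conjugate pair).
For λ=-1+i: an eigenvector is (-3,-2) - i(-2,-1) = (-3 + 2i, -2 + i).
A real fundamental pair from Re and Im of e^((-1+i)t)v: X_1 = e^(-t)(cos(t)·(-3,-2) + sin(t)·(-2,-1)), X_2 = e^(-t)(sin(t)·(-3,-2) - cos(t)·(-2,-1)).
General solution: K_1X_1 + K_2X_2.

u(t) = -2K_1e^(-t)sin(t) - 3K_1e^(-t)cos(t) - 3K_2e^(-t)sin(t) + 2K_2e^(-t)cos(t), v(t) = -K_1e^(-t)sin(t) - 2K_1e^(-t)cos(t) - 2K_2e^(-t)sin(t) + K_2e^(-t)cos(t)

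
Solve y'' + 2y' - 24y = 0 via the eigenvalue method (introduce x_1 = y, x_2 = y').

Let x_1 = y, x_2 = y'. Then x_1' = x_2 and x_2' = 24x_1 - 2x_2.
A = [[0,1],[24,-2]]; det(A-λI) = λ^2 + 2λ - 24.
Eigenvalues λ = -6, 4 with eigenvectors (1,-6), (1,4).

y(t) = C_1e^(-6t) + C_2e^(4t)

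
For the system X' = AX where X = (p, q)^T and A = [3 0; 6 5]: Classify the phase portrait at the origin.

unstable node

A = [[3,0],[6,5]]; det(A-λI) = λ^2 - 8λ + 15.
λ = 5, 3: both positive.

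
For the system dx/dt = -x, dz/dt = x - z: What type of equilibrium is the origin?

A = [[-1,0],[1,-1]]; det(A-λI) = λ^2 + 2λ + 1.
repeated λ = -1 with a single eigenvector.

stable improper node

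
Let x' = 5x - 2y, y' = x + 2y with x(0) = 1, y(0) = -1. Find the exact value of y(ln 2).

8

A = [[5,-2],[1,2]]; eigenvalues λ = 4, 3.
Eigenvectors: (-2,-1) for λ=4, (1,1) for λ=3.
From the initial condition, c_1 = -2, c_2 = -3.
y(ln 2) = (-2)(2^4)(-1) + (-3)(2^3)(1) = 8.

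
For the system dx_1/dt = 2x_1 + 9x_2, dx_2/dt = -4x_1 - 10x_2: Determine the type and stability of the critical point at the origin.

stable improper node

A = [[2,9],[-4,-10]]; det(A-λI) = λ^2 + 8λ + 16.
repeated λ = -4 with a single eigenvector.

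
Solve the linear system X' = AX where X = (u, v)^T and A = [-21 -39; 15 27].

Coefficient matrix A = [[-21, -39], [15, 27]].
Characteristic polynomial det(A - λI) = λ^2 - 6λ + 18 = 0.
Eigenvalues λ = 3 ± 3i (complex conjugate pair).
For λ=3+3i: an eigenvector is (3,-2) - i(2,-1) = (3 - 2i, -2 + i).
A real fundamental pair from Re and Im of e^((3+3i)t)v: X_1 = e^(3t)(cos(3t)·(3,-2) + sin(3t)·(2,-1)), X_2 = e^(3t)(sin(3t)·(3,-2) - cos(3t)·(2,-1)).
General solution: c_1X_1 + c_2X_2.

u(t) = 2c_1e^(3t)sin(3t) + 3c_1e^(3t)cos(3t) + 3c_2e^(3t)sin(3t) - 2c_2e^(3t)cos(3t), v(t) = -c_1e^(3t)sin(3t) - 2c_1e^(3t)cos(3t) - 2c_2e^(3t)sin(3t) + c_2e^(3t)cos(3t)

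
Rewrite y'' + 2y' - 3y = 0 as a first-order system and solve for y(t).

Let x_1 = y, x_2 = y'. Then x_1' = x_2 and x_2' = 3x_1 - 2x_2.
A = [[0,1],[3,-2]]; det(A-λI) = λ^2 + 2λ - 3.
Eigenvalues λ = 1, -3 with eigenvectors (1,1), (1,-3).

y(t) = c_1e^(t) + c_2e^(-3t)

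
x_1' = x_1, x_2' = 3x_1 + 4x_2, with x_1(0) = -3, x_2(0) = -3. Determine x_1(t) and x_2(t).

Coefficient matrix A = [[1, 0], [3, 4]].
Characteristic polynomial det(A - λI) = λ^2 - 5λ + 4 = 0.
Eigenvalues λ = 1, 4.
For λ=1: (A-λI) row 2 is [3, 3], so an eigenvector is (1, -1).
For λ=4: (A-λI) row 1 is [-3, 0], so an eigenvector is (0, -1).
General solution: C_1e^(t)(1,-1) + C_2e^(4t)(0,-1).
Applying x_1(0)=-3, x_2(0)=-3 gives C_1=-3, C_2=6.

x_1(t) = -3e^(t), x_2(t) = -6e^(4t) + 3e^(t)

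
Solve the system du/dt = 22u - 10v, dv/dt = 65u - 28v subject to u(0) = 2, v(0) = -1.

Coefficient matrix A = [[22, -10], [65, -28]].
Characteristic polynomial det(A - λI) = λ^2 + 6λ + 34 = 0.
Eigenvalues λ = -3 ± 5i (complex conjugate pair).
For λ=-3+5i: an eigenvector is (-1,-2) - i(-1,-3) = (-1 + i, -2 + 3i).
A real fundamental pair from Re and Im of e^((-3+5i)t)v: X_1 = e^(-3t)(cos(5t)·(-1,-2) + sin(5t)·(-1,-3)), X_2 = e^(-3t)(sin(5t)·(-1,-2) - cos(5t)·(-1,-3)).
General solution: K_1X_1 + K_2X_2.
Applying u(0)=2, v(0)=-1 gives K_1=-7, K_2=-5.

u(t) = 12e^(-3t)sin(5t) + 2e^(-3t)cos(5t), v(t) = 31e^(-3t)sin(5t) - e^(-3t)cos(5t)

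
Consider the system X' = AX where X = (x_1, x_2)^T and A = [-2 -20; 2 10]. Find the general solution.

Coefficient matrix A = [[-2, -20], [2, 10]].
Characteristic polynomial det(A - λI) = λ^2 - 8λ + 20 = 0.
Eigenvalues λ = 4 ± 2i (complex conjugate pair).
For λ=4+2i: an eigenvector is (3,-1) - i(1,0) = (3 - i, -1).
A real fundamental pair from Re and Im of e^((4+2i)t)v: X_1 = e^(4t)(cos(2t)·(3,-1) + sin(2t)·(1,0)), X_2 = e^(4t)(sin(2t)·(3,-1) - cos(2t)·(1,0)).
General solution: c_1X_1 + c_2X_2.

x_1(t) = c_1e^(4t)sin(2t) + 3c_1e^(4t)cos(2t) + 3c_2e^(4t)sin(2t) - c_2e^(4t)cos(2t), x_2(t) = -c_1e^(4t)cos(2t) - c_2e^(4t)sin(2t)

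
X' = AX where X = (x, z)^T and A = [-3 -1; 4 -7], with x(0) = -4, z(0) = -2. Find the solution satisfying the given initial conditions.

x(t) = -6te^(-5t) - 4e^(-5t), z(t) = -12te^(-5t) - 2e^(-5t)

Coefficient matrix A = [[-3, -1], [4, -7]].
Characteristic polynomial det(A - λI) = λ^2 + 10λ + 25 = 0.
Single eigenvalue λ = -5 with algebraic multiplicity 2.
Eigenvector v = (1,2); generalized eigenvector w with (A-λI)w=v is (2,3).
General solution: e^(-5t)[K_1·v + K_2·(t·v + w)].
Applying x(0)=-4, z(0)=-2 gives K_1=8, K_2=-6.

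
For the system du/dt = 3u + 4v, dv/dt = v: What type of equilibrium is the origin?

unstable node

A = [[3,4],[0,1]]; det(A-λI) = λ^2 - 4λ + 3.
λ = 3, 1: both positive.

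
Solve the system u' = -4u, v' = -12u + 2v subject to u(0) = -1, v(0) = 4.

u(t) = -e^(-4t), v(t) = 6e^(2t) - 2e^(-4t)

Coefficient matrix A = [[-4, 0], [-12, 2]].
Characteristic polynomial det(A - λI) = λ^2 + 2λ - 8 = 0.
Eigenvalues λ = -4, 2.
For λ=-4: (A-λI) row 2 is [-12, 6], so an eigenvector is (-1, -2).
For λ=2: (A-λI) row 1 is [-6, 0], so an eigenvector is (0, -1).
General solution: C_1e^(-4t)(-1,-2) + C_2e^(2t)(0,-1).
Applying u(0)=-1, v(0)=4 gives C_1=1, C_2=-6.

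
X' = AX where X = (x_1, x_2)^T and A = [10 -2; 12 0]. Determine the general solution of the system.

Coefficient matrix A = [[10, -2], [12, 0]].
Characteristic polynomial det(A - λI) = λ^2 - 10λ + 24 = 0.
Eigenvalues λ = 4, 6.
For λ=4: (A-λI) row 1 is [6, -2], so an eigenvector is (1, 3).
For λ=6: (A-λI) row 1 is [4, -2], so an eigenvector is (1, 2).
General solution: K_1e^(4t)(1,3) + K_2e^(6t)(1,2).

x_1(t) = K_1e^(4t) + K_2e^(6t), x_2(t) = 3K_1e^(4t) + 2K_2e^(6t)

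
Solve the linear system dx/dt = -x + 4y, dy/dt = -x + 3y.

Coefficient matrix A = [[-1, 4], [-1, 3]].
Characteristic polynomial det(A - λI) = λ^2 - 2λ + 1 = 0.
Single eigenvalue λ = 1 with algebraic multiplicity 2.
Eigenvector v = (2,1); generalized eigenvector w with (A-λI)w=v is (3,2).
General solution: e^(t)[C_1·v + C_2·(t·v + w)].

x(t) = 2C_1e^(t) + 2C_2te^(t) + 3C_2e^(t), y(t) = C_1e^(t) + C_2te^(t) + 2C_2e^(t)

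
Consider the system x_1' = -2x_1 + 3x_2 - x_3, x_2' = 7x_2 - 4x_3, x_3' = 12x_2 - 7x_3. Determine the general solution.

x_1(t) = C_1e^(-2t) + C_2e^(t) - C_3e^(-t), x_2(t) = 2C_2e^(t) - C_3e^(-t), x_3(t) = 3C_2e^(t) - 2C_3e^(-t)

Coefficient matrix A = [[-2, 3, -1], [0, 7, -4], [0, 12, -7]].
det(A - λI) = 0 gives eigenvalues λ = -2, 1, -1.
For λ=-2: eigenvector (1,0,0).
For λ=1: eigenvector (1,2,3).
For λ=-1: eigenvector (-1,-1,-2).
General solution: C_1e^(-2t)(1,0,0) + C_2e^(t)(1,2,3) + C_3e^(-t)(-1,-1,-2).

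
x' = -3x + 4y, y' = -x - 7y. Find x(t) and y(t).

x(t) = 2C_1e^(-5t) + 2C_2te^(-5t) + 3C_2e^(-5t), y(t) = -C_1e^(-5t) - C_2te^(-5t) - C_2e^(-5t)

Coefficient matrix A = [[-3, 4], [-1, -7]].
Characteristic polynomial det(A - λI) = λ^2 + 10λ + 25 = 0.
Single eigenvalue λ = -5 with algebraic multiplicity 2.
Eigenvector v = (2,-1); generalized eigenvector w with (A-λI)w=v is (3,-1).
General solution: e^(-5t)[C_1·v + C_2·(t·v + w)].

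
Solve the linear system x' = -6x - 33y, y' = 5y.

Coefficient matrix A = [[-6, -33], [0, 5]].
Characteristic polynomial det(A - λI) = λ^2 + λ - 30 = 0.
Eigenvalues λ = -6, 5.
For λ=-6: (A-λI) row 1 is [0, -33], so an eigenvector is (1, 0).
For λ=5: (A-λI) row 1 is [-11, -33], so an eigenvector is (3, -1).
General solution: K_1e^(-6t)(1,0) + K_2e^(5t)(3,-1).

x(t) = K_1e^(-6t) + 3K_2e^(5t), y(t) = -K_2e^(5t)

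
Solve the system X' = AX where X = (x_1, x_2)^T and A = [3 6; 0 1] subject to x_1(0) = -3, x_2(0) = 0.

Coefficient matrix A = [[3, 6], [0, 1]].
Characteristic polynomial det(A - λI) = λ^2 - 4λ + 3 = 0.
Eigenvalues λ = 3, 1.
For λ=3: (A-λI) row 1 is [0, 6], so an eigenvector is (1, 0).
For λ=1: (A-λI) row 1 is [2, 6], so an eigenvector is (3, -1).
General solution: C_1e^(3t)(1,0) + C_2e^(t)(3,-1).
Applying x_1(0)=-3, x_2(0)=0 gives C_1=-3, C_2=0.

x_1(t) = -3e^(3t), x_2(t) = 0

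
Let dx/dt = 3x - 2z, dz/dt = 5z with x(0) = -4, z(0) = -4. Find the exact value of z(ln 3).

-972

A = [[3,-2],[0,5]]; eigenvalues λ = 3, 5.
Eigenvectors: (1,0) for λ=3, (-1,1) for λ=5.
From the initial condition, c_1 = -8, c_2 = -4.
z(ln 3) = (-8)(3^3)(0) + (-4)(3^5)(1) = -972.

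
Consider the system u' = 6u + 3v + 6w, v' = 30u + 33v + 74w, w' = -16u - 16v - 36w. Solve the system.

Coefficient matrix A = [[6, 3, 6], [30, 33, 74], [-16, -16, -36]].
det(A - λI) = 0 gives eigenvalues λ = 4, -4, 3.
For λ=4: eigenvector (3,2,-2).
For λ=-4: eigenvector (0,-2,1).
For λ=3: eigenvector (-1,1,0).
General solution: C_1e^(4t)(3,2,-2) + C_2e^(-4t)(0,-2,1) + C_3e^(3t)(-1,1,0).

u(t) = 3C_1e^(4t) - C_3e^(3t), v(t) = 2C_1e^(4t) - 2C_2e^(-4t) + C_3e^(3t), w(t) = -2C_1e^(4t) + C_2e^(-4t)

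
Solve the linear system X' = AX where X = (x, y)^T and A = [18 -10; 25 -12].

Coefficient matrix A = [[18, -10], [25, -12]].
Characteristic polynomial det(A - λI) = λ^2 - 6λ + 34 = 0.
Eigenvalues λ = 3 ± 5i (complex conjugate pair).
For λ=3+5i: an eigenvector is (1,2) - i(-1,-1) = (1 + i, 2 + i).
A real fundamental pair from Re and Im of e^((3+5i)t)v: X_1 = e^(3t)(cos(5t)·(1,2) + sin(5t)·(-1,-1)), X_2 = e^(3t)(sin(5t)·(1,2) - cos(5t)·(-1,-1)).
General solution: c_1X_1 + c_2X_2.

x(t) = -c_1e^(3t)sin(5t) + c_1e^(3t)cos(5t) + c_2e^(3t)sin(5t) + c_2e^(3t)cos(5t), y(t) = -c_1e^(3t)sin(5t) + 2c_1e^(3t)cos(5t) + 2c_2e^(3t)sin(5t) + c_2e^(3t)cos(5t)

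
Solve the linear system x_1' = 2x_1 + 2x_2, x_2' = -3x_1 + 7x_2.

x_1(t) = 2K_1e^(5t) - K_2e^(4t), x_2(t) = 3K_1e^(5t) - K_2e^(4t)

Coefficient matrix A = [[2, 2], [-3, 7]].
Characteristic polynomial det(A - λI) = λ^2 - 9λ + 20 = 0.
Eigenvalues λ = 5, 4.
For λ=5: (A-λI) row 1 is [-3, 2], so an eigenvector is (2, 3).
For λ=4: (A-λI) row 1 is [-2, 2], so an eigenvector is (-1, -1).
General solution: K_1e^(5t)(2,3) + K_2e^(4t)(-1,-1).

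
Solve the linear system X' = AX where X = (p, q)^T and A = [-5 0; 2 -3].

p(t) = -C_2e^(-5t), q(t) = C_1e^(-3t) + C_2e^(-5t)

Coefficient matrix A = [[-5, 0], [2, -3]].
Characteristic polynomial det(A - λI) = λ^2 + 8λ + 15 = 0.
Eigenvalues λ = -3, -5.
For λ=-3: (A-λI) row 1 is [-2, 0], so an eigenvector is (0, 1).
For λ=-5: (A-λI) row 2 is [2, 2], so an eigenvector is (-1, 1).
General solution: C_1e^(-3t)(0,1) + C_2e^(-5t)(-1,1).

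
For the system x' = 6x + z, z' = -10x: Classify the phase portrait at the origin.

A = [[6,1],[-10,0]]; det(A-λI) = λ^2 - 6λ + 10.
λ = 3 ± i: positive real part.

unstable spiral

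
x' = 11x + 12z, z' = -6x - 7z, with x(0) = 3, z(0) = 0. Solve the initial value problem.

x(t) = 6e^(5t) - 3e^(-t), z(t) = -3e^(5t) + 3e^(-t)

Coefficient matrix A = [[11, 12], [-6, -7]].
Characteristic polynomial det(A - λI) = λ^2 - 4λ - 5 = 0.
Eigenvalues λ = -1, 5.
For λ=-1: (A-λI) row 1 is [12, 12], so an eigenvector is (1, -1).
For λ=5: (A-λI) row 1 is [6, 12], so an eigenvector is (-2, 1).
General solution: K_1e^(-t)(1,-1) + K_2e^(5t)(-2,1).
Applying x(0)=3, z(0)=0 gives K_1=-3, K_2=-3.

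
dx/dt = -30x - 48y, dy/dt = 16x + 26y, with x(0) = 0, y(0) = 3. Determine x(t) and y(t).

x(t) = -18e^(2t) + 18e^(-6t), y(t) = 12e^(2t) - 9e^(-6t)

Coefficient matrix A = [[-30, -48], [16, 26]].
Characteristic polynomial det(A - λI) = λ^2 + 4λ - 12 = 0.
Eigenvalues λ = 2, -6.
For λ=2: (A-λI) row 1 is [-32, -48], so an eigenvector is (-3, 2).
For λ=-6: (A-λI) row 1 is [-24, -48], so an eigenvector is (-2, 1).
General solution: C_1e^(2t)(-3,2) + C_2e^(-6t)(-2,1).
Applying x(0)=0, y(0)=3 gives C_1=6, C_2=-9.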